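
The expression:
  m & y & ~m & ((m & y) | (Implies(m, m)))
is never true.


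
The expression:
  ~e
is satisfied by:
  {e: False}


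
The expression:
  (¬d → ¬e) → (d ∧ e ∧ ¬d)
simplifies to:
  e ∧ ¬d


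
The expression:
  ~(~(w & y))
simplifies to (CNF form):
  w & y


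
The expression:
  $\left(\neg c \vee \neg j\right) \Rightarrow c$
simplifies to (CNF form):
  $c$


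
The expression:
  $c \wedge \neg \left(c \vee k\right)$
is never true.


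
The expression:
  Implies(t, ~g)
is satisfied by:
  {g: False, t: False}
  {t: True, g: False}
  {g: True, t: False}


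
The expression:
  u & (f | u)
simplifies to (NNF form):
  u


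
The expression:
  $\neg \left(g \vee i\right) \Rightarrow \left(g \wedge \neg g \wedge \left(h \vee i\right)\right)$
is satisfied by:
  {i: True, g: True}
  {i: True, g: False}
  {g: True, i: False}


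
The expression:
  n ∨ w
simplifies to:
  n ∨ w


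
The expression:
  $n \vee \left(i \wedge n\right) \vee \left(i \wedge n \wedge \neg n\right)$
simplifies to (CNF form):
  $n$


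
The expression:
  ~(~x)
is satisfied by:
  {x: True}


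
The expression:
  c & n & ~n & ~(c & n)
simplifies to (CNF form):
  False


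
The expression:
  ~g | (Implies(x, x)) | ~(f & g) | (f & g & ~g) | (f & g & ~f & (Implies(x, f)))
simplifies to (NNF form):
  True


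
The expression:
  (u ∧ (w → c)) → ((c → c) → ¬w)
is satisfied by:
  {w: False, c: False, u: False}
  {u: True, w: False, c: False}
  {c: True, w: False, u: False}
  {u: True, c: True, w: False}
  {w: True, u: False, c: False}
  {u: True, w: True, c: False}
  {c: True, w: True, u: False}


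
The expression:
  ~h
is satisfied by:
  {h: False}


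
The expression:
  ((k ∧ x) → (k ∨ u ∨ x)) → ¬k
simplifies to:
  ¬k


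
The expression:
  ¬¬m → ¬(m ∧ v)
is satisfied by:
  {m: False, v: False}
  {v: True, m: False}
  {m: True, v: False}


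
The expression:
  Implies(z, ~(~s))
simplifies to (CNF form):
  s | ~z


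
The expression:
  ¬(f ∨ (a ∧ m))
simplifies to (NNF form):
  ¬f ∧ (¬a ∨ ¬m)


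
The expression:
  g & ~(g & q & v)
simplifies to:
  g & (~q | ~v)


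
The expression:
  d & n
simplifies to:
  d & n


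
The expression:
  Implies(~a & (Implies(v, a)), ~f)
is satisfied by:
  {a: True, v: True, f: False}
  {a: True, v: False, f: False}
  {v: True, a: False, f: False}
  {a: False, v: False, f: False}
  {f: True, a: True, v: True}
  {f: True, a: True, v: False}
  {f: True, v: True, a: False}


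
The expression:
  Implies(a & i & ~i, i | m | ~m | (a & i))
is always true.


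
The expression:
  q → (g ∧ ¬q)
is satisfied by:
  {q: False}


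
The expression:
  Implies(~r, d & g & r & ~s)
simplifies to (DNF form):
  r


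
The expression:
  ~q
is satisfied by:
  {q: False}


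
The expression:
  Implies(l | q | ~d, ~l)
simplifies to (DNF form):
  ~l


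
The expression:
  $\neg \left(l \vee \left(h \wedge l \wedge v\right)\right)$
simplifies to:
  $\neg l$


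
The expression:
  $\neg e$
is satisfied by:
  {e: False}


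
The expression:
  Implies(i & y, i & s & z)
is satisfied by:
  {z: True, s: True, y: False, i: False}
  {z: True, s: False, y: False, i: False}
  {s: True, i: False, z: False, y: False}
  {i: False, s: False, z: False, y: False}
  {i: True, z: True, s: True, y: False}
  {i: True, z: True, s: False, y: False}
  {i: True, s: True, z: False, y: False}
  {i: True, s: False, z: False, y: False}
  {y: True, z: True, s: True, i: False}
  {y: True, z: True, s: False, i: False}
  {y: True, s: True, z: False, i: False}
  {y: True, s: False, z: False, i: False}
  {i: True, y: True, z: True, s: True}


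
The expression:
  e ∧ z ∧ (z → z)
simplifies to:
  e ∧ z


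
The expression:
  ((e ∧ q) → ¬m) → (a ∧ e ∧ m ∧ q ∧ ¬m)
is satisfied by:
  {m: True, e: True, q: True}


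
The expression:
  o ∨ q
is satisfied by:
  {q: True, o: True}
  {q: True, o: False}
  {o: True, q: False}


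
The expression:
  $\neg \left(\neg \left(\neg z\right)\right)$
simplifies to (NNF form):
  $\neg z$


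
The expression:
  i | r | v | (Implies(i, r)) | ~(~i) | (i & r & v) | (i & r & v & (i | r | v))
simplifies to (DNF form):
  True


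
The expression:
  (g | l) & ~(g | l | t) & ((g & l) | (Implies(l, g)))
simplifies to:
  False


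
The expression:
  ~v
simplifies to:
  ~v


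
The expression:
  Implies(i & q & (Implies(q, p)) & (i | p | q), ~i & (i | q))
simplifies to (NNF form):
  ~i | ~p | ~q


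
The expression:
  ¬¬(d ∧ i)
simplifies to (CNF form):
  d ∧ i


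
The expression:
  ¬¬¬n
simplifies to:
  ¬n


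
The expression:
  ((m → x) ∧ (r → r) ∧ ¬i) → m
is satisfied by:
  {i: True, m: True}
  {i: True, m: False}
  {m: True, i: False}


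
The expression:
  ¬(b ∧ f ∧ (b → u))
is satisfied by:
  {u: False, b: False, f: False}
  {f: True, u: False, b: False}
  {b: True, u: False, f: False}
  {f: True, b: True, u: False}
  {u: True, f: False, b: False}
  {f: True, u: True, b: False}
  {b: True, u: True, f: False}


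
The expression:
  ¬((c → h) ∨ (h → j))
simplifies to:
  False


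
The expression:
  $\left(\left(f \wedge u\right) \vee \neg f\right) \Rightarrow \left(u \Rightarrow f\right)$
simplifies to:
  $f \vee \neg u$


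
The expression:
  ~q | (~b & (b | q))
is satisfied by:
  {q: False, b: False}
  {b: True, q: False}
  {q: True, b: False}


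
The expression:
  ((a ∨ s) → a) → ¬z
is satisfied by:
  {s: True, z: False, a: False}
  {s: False, z: False, a: False}
  {a: True, s: True, z: False}
  {a: True, s: False, z: False}
  {z: True, s: True, a: False}


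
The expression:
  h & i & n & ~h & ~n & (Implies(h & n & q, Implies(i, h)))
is never true.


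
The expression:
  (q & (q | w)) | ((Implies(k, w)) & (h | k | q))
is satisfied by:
  {w: True, q: True, h: True, k: False}
  {w: True, q: True, h: False, k: False}
  {q: True, h: True, k: False, w: False}
  {q: True, h: False, k: False, w: False}
  {w: True, q: True, k: True, h: True}
  {w: True, q: True, k: True, h: False}
  {q: True, k: True, h: True, w: False}
  {q: True, k: True, h: False, w: False}
  {w: True, k: False, h: True, q: False}
  {h: True, q: False, k: False, w: False}
  {w: True, k: True, h: True, q: False}
  {w: True, k: True, q: False, h: False}


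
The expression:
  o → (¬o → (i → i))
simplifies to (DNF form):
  True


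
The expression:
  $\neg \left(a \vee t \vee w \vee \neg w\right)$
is never true.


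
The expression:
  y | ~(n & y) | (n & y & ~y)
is always true.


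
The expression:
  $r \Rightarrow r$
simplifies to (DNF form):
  $\text{True}$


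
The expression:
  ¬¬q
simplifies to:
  q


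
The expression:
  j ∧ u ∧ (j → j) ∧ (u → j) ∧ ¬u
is never true.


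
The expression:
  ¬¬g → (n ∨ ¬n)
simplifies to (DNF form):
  True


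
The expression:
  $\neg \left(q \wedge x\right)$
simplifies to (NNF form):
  $\neg q \vee \neg x$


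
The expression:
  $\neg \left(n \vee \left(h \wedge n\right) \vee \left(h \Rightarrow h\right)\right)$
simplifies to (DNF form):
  $\text{False}$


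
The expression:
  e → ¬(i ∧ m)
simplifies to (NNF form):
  ¬e ∨ ¬i ∨ ¬m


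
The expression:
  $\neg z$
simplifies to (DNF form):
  $\neg z$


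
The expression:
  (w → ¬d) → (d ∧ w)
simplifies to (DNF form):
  d ∧ w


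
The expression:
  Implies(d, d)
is always true.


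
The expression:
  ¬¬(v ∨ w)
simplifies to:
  v ∨ w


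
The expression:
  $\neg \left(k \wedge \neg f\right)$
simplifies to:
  $f \vee \neg k$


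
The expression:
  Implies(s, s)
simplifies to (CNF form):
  True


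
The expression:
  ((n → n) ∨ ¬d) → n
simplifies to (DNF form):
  n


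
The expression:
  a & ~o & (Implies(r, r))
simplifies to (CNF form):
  a & ~o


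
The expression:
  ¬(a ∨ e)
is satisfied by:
  {e: False, a: False}


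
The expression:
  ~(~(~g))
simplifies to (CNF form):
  ~g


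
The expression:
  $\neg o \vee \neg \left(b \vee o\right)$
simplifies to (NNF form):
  $\neg o$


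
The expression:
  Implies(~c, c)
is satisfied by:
  {c: True}


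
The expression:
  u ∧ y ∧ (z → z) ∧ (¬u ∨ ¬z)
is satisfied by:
  {u: True, y: True, z: False}


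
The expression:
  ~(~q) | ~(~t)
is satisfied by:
  {t: True, q: True}
  {t: True, q: False}
  {q: True, t: False}


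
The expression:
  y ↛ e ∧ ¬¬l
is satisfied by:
  {y: True, l: True, e: False}


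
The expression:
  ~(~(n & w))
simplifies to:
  n & w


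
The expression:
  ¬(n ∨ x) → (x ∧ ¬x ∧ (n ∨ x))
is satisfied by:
  {n: True, x: True}
  {n: True, x: False}
  {x: True, n: False}


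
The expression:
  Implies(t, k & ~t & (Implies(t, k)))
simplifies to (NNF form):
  ~t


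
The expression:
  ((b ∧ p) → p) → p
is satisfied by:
  {p: True}


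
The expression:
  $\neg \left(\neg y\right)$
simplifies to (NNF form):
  $y$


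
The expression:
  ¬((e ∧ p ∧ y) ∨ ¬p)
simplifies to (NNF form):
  p ∧ (¬e ∨ ¬y)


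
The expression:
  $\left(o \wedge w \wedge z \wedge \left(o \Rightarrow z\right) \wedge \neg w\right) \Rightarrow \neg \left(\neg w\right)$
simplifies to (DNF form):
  $\text{True}$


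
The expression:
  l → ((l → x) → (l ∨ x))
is always true.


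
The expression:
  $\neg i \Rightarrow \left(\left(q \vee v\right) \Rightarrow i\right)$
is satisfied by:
  {i: True, q: False, v: False}
  {i: True, v: True, q: False}
  {i: True, q: True, v: False}
  {i: True, v: True, q: True}
  {v: False, q: False, i: False}


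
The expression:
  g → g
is always true.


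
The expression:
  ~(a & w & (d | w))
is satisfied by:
  {w: False, a: False}
  {a: True, w: False}
  {w: True, a: False}


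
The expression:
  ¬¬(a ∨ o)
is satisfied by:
  {a: True, o: True}
  {a: True, o: False}
  {o: True, a: False}


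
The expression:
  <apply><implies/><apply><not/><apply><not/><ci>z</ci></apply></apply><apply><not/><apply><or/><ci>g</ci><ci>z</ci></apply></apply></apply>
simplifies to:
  <apply><not/><ci>z</ci></apply>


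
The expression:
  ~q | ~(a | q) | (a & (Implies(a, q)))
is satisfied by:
  {a: True, q: False}
  {q: False, a: False}
  {q: True, a: True}


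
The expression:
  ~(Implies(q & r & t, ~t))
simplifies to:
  q & r & t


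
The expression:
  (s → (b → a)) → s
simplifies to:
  s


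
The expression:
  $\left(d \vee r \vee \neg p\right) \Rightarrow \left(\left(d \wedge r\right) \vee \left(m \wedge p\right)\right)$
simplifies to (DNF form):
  $\left(d \wedge r\right) \vee \left(m \wedge p\right) \vee \left(p \wedge \neg d \wedge \neg r\right)$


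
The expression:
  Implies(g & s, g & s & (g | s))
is always true.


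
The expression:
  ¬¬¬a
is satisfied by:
  {a: False}


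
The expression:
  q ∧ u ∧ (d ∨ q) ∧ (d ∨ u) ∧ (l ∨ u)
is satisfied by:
  {u: True, q: True}


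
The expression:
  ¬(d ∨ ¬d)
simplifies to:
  False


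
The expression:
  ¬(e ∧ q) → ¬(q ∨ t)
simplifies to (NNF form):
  (e ∧ q) ∨ (¬q ∧ ¬t)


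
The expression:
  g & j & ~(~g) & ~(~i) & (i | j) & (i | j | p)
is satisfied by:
  {i: True, j: True, g: True}


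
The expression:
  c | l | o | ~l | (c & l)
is always true.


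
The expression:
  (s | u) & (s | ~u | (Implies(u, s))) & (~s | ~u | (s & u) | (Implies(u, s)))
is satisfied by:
  {s: True}


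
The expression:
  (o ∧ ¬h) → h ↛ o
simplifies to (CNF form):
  h ∨ ¬o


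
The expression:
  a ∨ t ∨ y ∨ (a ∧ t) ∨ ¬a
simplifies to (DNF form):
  True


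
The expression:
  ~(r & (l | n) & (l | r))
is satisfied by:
  {l: False, r: False, n: False}
  {n: True, l: False, r: False}
  {l: True, n: False, r: False}
  {n: True, l: True, r: False}
  {r: True, n: False, l: False}


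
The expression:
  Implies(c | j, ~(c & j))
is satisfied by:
  {c: False, j: False}
  {j: True, c: False}
  {c: True, j: False}


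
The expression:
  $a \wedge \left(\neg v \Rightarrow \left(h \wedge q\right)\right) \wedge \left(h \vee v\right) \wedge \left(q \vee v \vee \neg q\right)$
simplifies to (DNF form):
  $\left(a \wedge v\right) \vee \left(a \wedge h \wedge q\right) \vee \left(a \wedge h \wedge v\right) \vee \left(a \wedge q \wedge v\right)$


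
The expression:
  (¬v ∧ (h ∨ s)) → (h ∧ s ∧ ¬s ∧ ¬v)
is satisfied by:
  {v: True, s: False, h: False}
  {v: True, h: True, s: False}
  {v: True, s: True, h: False}
  {v: True, h: True, s: True}
  {h: False, s: False, v: False}


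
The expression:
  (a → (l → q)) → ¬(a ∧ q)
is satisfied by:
  {q: False, a: False}
  {a: True, q: False}
  {q: True, a: False}


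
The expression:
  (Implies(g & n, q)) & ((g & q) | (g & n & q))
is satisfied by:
  {g: True, q: True}


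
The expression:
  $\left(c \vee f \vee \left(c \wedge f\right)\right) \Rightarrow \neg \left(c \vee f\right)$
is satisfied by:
  {f: False, c: False}


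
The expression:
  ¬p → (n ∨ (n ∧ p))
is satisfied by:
  {n: True, p: True}
  {n: True, p: False}
  {p: True, n: False}


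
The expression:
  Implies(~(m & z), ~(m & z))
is always true.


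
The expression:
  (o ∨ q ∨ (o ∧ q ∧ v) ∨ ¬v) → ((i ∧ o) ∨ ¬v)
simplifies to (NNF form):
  (i ∧ o) ∨ (¬o ∧ ¬q) ∨ ¬v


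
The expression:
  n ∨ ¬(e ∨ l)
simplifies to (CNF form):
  (n ∨ ¬e) ∧ (n ∨ ¬l)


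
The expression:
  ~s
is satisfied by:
  {s: False}


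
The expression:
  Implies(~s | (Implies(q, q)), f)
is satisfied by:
  {f: True}


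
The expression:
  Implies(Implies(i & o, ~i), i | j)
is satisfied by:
  {i: True, j: True}
  {i: True, j: False}
  {j: True, i: False}


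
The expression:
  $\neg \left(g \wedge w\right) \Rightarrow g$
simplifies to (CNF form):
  $g$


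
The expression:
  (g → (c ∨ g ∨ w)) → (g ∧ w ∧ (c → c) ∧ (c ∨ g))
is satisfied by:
  {w: True, g: True}


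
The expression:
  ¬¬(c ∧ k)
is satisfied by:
  {c: True, k: True}


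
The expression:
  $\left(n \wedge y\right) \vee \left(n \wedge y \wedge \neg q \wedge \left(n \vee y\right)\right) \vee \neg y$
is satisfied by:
  {n: True, y: False}
  {y: False, n: False}
  {y: True, n: True}


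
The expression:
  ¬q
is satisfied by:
  {q: False}


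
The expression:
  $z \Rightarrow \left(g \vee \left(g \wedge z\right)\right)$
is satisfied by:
  {g: True, z: False}
  {z: False, g: False}
  {z: True, g: True}


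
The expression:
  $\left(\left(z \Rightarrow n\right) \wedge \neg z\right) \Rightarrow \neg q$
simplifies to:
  $z \vee \neg q$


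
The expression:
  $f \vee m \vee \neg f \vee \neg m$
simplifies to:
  $\text{True}$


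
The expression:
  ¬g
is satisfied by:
  {g: False}


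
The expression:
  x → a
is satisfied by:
  {a: True, x: False}
  {x: False, a: False}
  {x: True, a: True}


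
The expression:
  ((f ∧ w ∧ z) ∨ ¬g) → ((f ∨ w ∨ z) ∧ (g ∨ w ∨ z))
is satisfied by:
  {z: True, g: True, w: True}
  {z: True, g: True, w: False}
  {z: True, w: True, g: False}
  {z: True, w: False, g: False}
  {g: True, w: True, z: False}
  {g: True, w: False, z: False}
  {w: True, g: False, z: False}


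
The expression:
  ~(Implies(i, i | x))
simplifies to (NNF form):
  False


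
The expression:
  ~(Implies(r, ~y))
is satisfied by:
  {r: True, y: True}


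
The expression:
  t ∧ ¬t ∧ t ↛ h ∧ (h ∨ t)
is never true.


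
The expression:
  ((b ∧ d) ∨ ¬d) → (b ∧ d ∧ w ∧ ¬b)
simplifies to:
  d ∧ ¬b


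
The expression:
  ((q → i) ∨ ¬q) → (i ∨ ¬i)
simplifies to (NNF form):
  True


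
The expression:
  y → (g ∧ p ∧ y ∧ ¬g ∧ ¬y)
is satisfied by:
  {y: False}


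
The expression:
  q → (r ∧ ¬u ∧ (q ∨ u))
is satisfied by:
  {r: True, q: False, u: False}
  {r: False, q: False, u: False}
  {u: True, r: True, q: False}
  {u: True, r: False, q: False}
  {q: True, r: True, u: False}


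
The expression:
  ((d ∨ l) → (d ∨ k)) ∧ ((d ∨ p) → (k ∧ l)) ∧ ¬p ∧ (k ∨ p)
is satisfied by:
  {k: True, l: True, d: False, p: False}
  {k: True, l: False, d: False, p: False}
  {k: True, d: True, l: True, p: False}


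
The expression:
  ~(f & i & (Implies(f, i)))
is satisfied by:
  {i: False, f: False}
  {f: True, i: False}
  {i: True, f: False}


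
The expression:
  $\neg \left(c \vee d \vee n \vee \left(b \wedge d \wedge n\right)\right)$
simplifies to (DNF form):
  $\neg c \wedge \neg d \wedge \neg n$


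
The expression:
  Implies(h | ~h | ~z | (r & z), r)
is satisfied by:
  {r: True}


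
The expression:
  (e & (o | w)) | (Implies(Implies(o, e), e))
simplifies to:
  e | o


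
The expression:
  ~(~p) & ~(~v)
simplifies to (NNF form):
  p & v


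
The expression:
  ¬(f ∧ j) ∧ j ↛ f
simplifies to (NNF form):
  j ∧ ¬f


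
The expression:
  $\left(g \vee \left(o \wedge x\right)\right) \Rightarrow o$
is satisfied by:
  {o: True, g: False}
  {g: False, o: False}
  {g: True, o: True}


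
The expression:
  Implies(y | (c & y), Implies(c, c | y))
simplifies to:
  True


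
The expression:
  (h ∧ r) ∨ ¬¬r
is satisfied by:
  {r: True}


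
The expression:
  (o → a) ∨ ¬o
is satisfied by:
  {a: True, o: False}
  {o: False, a: False}
  {o: True, a: True}


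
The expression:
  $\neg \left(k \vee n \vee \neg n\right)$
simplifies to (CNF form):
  $\text{False}$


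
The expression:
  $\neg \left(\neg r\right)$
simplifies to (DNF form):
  $r$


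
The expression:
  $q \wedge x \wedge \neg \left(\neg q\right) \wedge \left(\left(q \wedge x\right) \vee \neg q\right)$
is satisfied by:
  {x: True, q: True}


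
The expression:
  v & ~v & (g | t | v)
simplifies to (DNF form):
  False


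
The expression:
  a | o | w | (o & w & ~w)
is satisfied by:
  {a: True, o: True, w: True}
  {a: True, o: True, w: False}
  {a: True, w: True, o: False}
  {a: True, w: False, o: False}
  {o: True, w: True, a: False}
  {o: True, w: False, a: False}
  {w: True, o: False, a: False}


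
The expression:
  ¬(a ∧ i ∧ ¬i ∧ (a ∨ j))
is always true.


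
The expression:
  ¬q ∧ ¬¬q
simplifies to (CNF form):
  False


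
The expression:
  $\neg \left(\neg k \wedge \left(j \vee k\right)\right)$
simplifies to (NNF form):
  $k \vee \neg j$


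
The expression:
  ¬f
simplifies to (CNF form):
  ¬f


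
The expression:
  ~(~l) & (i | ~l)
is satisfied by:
  {i: True, l: True}


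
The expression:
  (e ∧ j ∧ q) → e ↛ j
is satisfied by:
  {e: False, q: False, j: False}
  {j: True, e: False, q: False}
  {q: True, e: False, j: False}
  {j: True, q: True, e: False}
  {e: True, j: False, q: False}
  {j: True, e: True, q: False}
  {q: True, e: True, j: False}


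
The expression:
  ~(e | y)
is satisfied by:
  {e: False, y: False}


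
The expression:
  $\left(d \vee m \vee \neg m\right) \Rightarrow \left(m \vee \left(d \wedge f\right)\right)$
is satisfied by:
  {d: True, m: True, f: True}
  {d: True, m: True, f: False}
  {m: True, f: True, d: False}
  {m: True, f: False, d: False}
  {d: True, f: True, m: False}


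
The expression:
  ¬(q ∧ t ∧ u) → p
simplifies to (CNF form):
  (p ∨ q) ∧ (p ∨ t) ∧ (p ∨ u)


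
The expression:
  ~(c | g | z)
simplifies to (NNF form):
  ~c & ~g & ~z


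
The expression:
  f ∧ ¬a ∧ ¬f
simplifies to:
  False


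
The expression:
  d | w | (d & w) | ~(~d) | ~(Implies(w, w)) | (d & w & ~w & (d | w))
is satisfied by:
  {d: True, w: True}
  {d: True, w: False}
  {w: True, d: False}


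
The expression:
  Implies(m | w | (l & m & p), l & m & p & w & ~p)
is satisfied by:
  {w: False, m: False}


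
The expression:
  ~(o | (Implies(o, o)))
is never true.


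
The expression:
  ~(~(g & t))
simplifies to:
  g & t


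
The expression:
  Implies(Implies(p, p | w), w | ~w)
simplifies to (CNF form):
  True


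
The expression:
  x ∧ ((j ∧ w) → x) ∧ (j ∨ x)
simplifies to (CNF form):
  x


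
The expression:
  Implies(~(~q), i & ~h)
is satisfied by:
  {i: True, q: False, h: False}
  {i: False, q: False, h: False}
  {h: True, i: True, q: False}
  {h: True, i: False, q: False}
  {q: True, i: True, h: False}


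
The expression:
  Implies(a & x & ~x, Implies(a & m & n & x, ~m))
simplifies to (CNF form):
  True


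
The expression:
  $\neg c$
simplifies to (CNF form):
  $\neg c$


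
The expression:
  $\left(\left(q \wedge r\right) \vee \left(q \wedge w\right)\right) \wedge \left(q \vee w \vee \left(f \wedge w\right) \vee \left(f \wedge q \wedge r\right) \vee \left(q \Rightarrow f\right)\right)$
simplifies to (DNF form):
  $\left(q \wedge r\right) \vee \left(q \wedge w\right)$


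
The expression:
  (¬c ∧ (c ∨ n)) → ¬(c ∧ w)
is always true.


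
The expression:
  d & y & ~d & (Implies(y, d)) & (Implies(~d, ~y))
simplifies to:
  False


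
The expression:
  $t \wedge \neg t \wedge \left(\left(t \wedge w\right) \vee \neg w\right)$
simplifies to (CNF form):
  $\text{False}$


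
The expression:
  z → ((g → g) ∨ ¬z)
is always true.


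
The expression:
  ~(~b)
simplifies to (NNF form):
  b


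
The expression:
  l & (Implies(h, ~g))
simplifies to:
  l & (~g | ~h)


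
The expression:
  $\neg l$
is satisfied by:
  {l: False}


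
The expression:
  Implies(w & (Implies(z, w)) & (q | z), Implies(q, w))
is always true.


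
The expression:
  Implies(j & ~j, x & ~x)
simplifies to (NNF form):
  True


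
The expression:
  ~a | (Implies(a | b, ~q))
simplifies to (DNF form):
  ~a | ~q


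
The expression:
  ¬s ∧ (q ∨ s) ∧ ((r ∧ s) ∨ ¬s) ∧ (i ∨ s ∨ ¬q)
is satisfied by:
  {i: True, q: True, s: False}


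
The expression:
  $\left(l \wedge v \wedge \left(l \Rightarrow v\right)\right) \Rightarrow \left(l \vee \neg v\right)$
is always true.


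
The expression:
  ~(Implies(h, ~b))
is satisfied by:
  {h: True, b: True}


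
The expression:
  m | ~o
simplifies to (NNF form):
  m | ~o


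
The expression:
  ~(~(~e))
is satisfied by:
  {e: False}


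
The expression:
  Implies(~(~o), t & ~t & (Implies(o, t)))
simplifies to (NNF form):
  ~o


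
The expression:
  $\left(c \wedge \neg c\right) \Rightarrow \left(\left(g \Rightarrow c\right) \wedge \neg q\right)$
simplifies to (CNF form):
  $\text{True}$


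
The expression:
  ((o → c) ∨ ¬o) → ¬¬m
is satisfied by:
  {o: True, m: True, c: False}
  {m: True, c: False, o: False}
  {o: True, m: True, c: True}
  {m: True, c: True, o: False}
  {o: True, c: False, m: False}


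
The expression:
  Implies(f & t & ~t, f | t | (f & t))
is always true.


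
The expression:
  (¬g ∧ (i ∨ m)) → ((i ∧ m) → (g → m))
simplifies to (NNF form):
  True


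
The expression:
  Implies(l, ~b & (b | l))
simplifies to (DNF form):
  ~b | ~l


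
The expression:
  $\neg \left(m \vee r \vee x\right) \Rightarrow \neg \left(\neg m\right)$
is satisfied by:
  {r: True, x: True, m: True}
  {r: True, x: True, m: False}
  {r: True, m: True, x: False}
  {r: True, m: False, x: False}
  {x: True, m: True, r: False}
  {x: True, m: False, r: False}
  {m: True, x: False, r: False}


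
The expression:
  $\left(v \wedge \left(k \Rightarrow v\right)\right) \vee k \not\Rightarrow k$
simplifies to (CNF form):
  $v$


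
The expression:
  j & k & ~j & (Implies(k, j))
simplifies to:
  False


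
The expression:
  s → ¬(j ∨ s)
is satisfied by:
  {s: False}


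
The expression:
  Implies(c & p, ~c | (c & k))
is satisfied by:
  {k: True, p: False, c: False}
  {p: False, c: False, k: False}
  {k: True, c: True, p: False}
  {c: True, p: False, k: False}
  {k: True, p: True, c: False}
  {p: True, k: False, c: False}
  {k: True, c: True, p: True}


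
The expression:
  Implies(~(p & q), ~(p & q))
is always true.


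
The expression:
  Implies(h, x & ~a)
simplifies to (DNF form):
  ~h | (x & ~a)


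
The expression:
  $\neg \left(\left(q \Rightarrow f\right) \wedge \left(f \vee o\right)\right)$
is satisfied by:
  {q: True, o: False, f: False}
  {o: False, f: False, q: False}
  {q: True, o: True, f: False}


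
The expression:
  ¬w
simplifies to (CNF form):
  ¬w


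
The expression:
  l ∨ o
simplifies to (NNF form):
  l ∨ o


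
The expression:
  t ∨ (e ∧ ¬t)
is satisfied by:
  {t: True, e: True}
  {t: True, e: False}
  {e: True, t: False}


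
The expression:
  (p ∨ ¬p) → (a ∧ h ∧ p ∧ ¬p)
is never true.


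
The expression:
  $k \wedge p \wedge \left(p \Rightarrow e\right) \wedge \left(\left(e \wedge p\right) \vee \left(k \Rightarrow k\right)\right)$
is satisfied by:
  {p: True, e: True, k: True}


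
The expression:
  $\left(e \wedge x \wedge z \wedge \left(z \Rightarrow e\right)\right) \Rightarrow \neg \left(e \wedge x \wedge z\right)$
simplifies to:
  $\neg e \vee \neg x \vee \neg z$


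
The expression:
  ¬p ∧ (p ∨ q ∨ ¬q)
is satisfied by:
  {p: False}


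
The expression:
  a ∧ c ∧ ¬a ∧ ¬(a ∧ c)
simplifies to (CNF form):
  False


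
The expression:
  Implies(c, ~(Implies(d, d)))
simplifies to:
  ~c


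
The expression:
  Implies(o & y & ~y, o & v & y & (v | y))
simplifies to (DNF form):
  True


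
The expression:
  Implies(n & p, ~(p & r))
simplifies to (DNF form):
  ~n | ~p | ~r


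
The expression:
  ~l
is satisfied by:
  {l: False}


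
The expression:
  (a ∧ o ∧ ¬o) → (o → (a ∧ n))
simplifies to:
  True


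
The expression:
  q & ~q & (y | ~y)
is never true.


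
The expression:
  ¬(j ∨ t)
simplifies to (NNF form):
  ¬j ∧ ¬t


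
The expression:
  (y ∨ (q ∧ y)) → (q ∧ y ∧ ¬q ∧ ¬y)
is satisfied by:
  {y: False}


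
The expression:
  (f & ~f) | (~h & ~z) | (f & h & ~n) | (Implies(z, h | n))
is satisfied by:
  {n: True, h: True, z: False}
  {n: True, h: False, z: False}
  {h: True, n: False, z: False}
  {n: False, h: False, z: False}
  {n: True, z: True, h: True}
  {n: True, z: True, h: False}
  {z: True, h: True, n: False}


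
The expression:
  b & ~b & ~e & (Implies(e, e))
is never true.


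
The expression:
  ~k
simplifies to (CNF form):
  ~k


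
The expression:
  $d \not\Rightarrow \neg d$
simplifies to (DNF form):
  $d$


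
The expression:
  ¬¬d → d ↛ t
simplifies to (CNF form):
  ¬d ∨ ¬t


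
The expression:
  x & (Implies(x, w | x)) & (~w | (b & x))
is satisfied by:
  {b: True, x: True, w: False}
  {x: True, w: False, b: False}
  {b: True, w: True, x: True}


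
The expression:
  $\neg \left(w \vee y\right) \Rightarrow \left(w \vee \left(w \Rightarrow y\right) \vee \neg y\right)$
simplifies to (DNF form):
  $\text{True}$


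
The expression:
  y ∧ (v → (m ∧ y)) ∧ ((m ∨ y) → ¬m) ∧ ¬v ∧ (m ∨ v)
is never true.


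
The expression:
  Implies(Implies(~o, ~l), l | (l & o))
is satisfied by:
  {l: True}


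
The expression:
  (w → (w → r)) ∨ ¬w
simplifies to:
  r ∨ ¬w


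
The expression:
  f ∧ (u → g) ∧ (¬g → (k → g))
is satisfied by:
  {g: True, f: True, k: False, u: False}
  {g: True, u: True, f: True, k: False}
  {g: True, k: True, f: True, u: False}
  {g: True, u: True, k: True, f: True}
  {f: True, u: False, k: False, g: False}


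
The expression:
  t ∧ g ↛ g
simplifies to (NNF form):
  False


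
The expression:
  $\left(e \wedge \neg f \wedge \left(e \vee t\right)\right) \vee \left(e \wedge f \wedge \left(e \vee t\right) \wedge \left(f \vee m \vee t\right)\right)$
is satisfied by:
  {e: True}


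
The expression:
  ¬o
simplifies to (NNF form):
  ¬o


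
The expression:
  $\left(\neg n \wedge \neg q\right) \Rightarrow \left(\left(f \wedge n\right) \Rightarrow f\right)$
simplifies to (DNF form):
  $\text{True}$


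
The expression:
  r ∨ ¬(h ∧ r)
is always true.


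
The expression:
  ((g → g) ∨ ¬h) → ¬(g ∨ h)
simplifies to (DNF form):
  ¬g ∧ ¬h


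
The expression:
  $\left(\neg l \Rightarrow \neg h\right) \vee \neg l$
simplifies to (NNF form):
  $\text{True}$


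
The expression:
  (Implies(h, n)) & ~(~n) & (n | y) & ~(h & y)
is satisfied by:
  {n: True, h: False, y: False}
  {y: True, n: True, h: False}
  {h: True, n: True, y: False}


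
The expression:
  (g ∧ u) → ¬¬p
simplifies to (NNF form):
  p ∨ ¬g ∨ ¬u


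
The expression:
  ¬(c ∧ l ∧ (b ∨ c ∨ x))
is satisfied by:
  {l: False, c: False}
  {c: True, l: False}
  {l: True, c: False}


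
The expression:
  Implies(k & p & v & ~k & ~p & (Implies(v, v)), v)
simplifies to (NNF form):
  True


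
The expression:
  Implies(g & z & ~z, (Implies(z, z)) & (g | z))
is always true.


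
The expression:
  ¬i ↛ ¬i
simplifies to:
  False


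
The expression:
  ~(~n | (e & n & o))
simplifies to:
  n & (~e | ~o)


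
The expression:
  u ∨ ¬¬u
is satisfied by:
  {u: True}


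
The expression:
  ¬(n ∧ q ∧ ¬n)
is always true.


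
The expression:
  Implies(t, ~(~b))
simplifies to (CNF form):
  b | ~t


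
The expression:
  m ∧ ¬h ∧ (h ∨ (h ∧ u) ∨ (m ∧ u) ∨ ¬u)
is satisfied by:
  {m: True, h: False}


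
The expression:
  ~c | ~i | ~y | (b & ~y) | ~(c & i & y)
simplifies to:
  ~c | ~i | ~y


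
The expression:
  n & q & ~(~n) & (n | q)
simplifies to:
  n & q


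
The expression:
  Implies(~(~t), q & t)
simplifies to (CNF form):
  q | ~t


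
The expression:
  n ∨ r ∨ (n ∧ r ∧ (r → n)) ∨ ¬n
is always true.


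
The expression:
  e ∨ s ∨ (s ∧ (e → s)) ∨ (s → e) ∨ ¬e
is always true.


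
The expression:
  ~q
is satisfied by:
  {q: False}


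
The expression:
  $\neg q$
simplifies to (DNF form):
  $\neg q$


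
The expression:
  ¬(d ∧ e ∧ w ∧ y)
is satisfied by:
  {w: False, e: False, d: False, y: False}
  {y: True, w: False, e: False, d: False}
  {d: True, w: False, e: False, y: False}
  {y: True, d: True, w: False, e: False}
  {e: True, y: False, w: False, d: False}
  {y: True, e: True, w: False, d: False}
  {d: True, e: True, y: False, w: False}
  {y: True, d: True, e: True, w: False}
  {w: True, d: False, e: False, y: False}
  {y: True, w: True, d: False, e: False}
  {d: True, w: True, y: False, e: False}
  {y: True, d: True, w: True, e: False}
  {e: True, w: True, d: False, y: False}
  {y: True, e: True, w: True, d: False}
  {d: True, e: True, w: True, y: False}


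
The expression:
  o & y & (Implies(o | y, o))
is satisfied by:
  {o: True, y: True}


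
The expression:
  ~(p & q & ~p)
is always true.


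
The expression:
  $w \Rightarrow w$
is always true.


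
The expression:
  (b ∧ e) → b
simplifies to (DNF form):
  True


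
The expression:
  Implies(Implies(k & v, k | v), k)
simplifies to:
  k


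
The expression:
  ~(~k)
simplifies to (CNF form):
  k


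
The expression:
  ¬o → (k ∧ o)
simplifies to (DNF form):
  o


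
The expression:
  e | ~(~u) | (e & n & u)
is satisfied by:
  {e: True, u: True}
  {e: True, u: False}
  {u: True, e: False}


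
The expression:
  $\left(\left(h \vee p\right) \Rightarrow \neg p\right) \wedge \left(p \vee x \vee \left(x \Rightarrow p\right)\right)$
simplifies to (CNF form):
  $\neg p$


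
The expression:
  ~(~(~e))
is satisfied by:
  {e: False}


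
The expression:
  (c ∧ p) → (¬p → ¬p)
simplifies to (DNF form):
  True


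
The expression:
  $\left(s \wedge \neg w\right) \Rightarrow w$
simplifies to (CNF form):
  $w \vee \neg s$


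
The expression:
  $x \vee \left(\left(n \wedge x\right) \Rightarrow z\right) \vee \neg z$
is always true.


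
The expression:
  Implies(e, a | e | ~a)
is always true.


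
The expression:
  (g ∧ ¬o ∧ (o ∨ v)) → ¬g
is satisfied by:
  {o: True, g: False, v: False}
  {g: False, v: False, o: False}
  {o: True, v: True, g: False}
  {v: True, g: False, o: False}
  {o: True, g: True, v: False}
  {g: True, o: False, v: False}
  {o: True, v: True, g: True}


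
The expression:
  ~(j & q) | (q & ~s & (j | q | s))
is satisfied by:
  {s: False, q: False, j: False}
  {j: True, s: False, q: False}
  {q: True, s: False, j: False}
  {j: True, q: True, s: False}
  {s: True, j: False, q: False}
  {j: True, s: True, q: False}
  {q: True, s: True, j: False}


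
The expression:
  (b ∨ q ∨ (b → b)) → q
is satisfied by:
  {q: True}


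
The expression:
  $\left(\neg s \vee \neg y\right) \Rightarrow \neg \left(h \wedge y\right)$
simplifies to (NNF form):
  $s \vee \neg h \vee \neg y$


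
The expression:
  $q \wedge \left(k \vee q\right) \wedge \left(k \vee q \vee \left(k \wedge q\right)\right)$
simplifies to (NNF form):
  $q$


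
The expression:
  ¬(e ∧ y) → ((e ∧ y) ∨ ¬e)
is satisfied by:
  {y: True, e: False}
  {e: False, y: False}
  {e: True, y: True}


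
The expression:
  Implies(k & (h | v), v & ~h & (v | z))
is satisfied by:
  {h: False, k: False}
  {k: True, h: False}
  {h: True, k: False}


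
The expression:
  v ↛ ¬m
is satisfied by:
  {m: True, v: True}


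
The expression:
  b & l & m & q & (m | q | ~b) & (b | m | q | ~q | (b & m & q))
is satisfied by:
  {m: True, b: True, q: True, l: True}


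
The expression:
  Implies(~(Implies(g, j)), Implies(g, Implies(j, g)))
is always true.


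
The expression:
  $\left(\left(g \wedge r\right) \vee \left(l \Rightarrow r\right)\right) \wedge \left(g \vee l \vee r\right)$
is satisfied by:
  {r: True, g: True, l: False}
  {r: True, g: False, l: False}
  {r: True, l: True, g: True}
  {r: True, l: True, g: False}
  {g: True, l: False, r: False}


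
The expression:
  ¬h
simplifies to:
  ¬h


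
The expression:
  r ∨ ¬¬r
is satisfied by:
  {r: True}


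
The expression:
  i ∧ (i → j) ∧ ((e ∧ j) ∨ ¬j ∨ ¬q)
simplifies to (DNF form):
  (e ∧ i ∧ j) ∨ (i ∧ j ∧ ¬q)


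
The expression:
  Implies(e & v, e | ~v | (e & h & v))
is always true.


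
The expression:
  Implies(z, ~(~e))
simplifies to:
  e | ~z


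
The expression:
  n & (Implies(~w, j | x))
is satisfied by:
  {x: True, w: True, j: True, n: True}
  {x: True, w: True, n: True, j: False}
  {x: True, j: True, n: True, w: False}
  {x: True, n: True, j: False, w: False}
  {w: True, n: True, j: True, x: False}
  {w: True, n: True, j: False, x: False}
  {n: True, j: True, w: False, x: False}


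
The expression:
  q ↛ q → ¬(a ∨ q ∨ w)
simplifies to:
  True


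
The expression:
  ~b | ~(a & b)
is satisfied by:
  {a: False, b: False}
  {b: True, a: False}
  {a: True, b: False}


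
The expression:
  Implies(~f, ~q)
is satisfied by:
  {f: True, q: False}
  {q: False, f: False}
  {q: True, f: True}


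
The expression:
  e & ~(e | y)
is never true.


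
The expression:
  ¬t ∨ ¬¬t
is always true.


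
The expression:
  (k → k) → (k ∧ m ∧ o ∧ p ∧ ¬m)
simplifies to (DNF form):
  False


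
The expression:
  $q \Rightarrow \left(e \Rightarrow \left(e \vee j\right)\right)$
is always true.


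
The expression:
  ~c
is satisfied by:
  {c: False}


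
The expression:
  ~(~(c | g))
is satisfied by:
  {c: True, g: True}
  {c: True, g: False}
  {g: True, c: False}


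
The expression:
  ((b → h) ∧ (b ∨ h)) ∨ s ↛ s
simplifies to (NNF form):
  h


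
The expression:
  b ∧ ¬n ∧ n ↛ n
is never true.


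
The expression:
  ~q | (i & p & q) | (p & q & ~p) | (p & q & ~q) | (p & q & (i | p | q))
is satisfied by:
  {p: True, q: False}
  {q: False, p: False}
  {q: True, p: True}


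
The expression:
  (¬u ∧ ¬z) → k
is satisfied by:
  {k: True, z: True, u: True}
  {k: True, z: True, u: False}
  {k: True, u: True, z: False}
  {k: True, u: False, z: False}
  {z: True, u: True, k: False}
  {z: True, u: False, k: False}
  {u: True, z: False, k: False}


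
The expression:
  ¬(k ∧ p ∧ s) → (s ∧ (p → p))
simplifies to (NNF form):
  s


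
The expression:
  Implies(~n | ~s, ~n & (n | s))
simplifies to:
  s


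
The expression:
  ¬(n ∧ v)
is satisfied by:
  {v: False, n: False}
  {n: True, v: False}
  {v: True, n: False}


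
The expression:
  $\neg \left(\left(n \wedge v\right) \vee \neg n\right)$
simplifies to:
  $n \wedge \neg v$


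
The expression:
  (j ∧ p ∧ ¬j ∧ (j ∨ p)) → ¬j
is always true.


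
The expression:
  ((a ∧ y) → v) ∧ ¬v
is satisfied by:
  {v: False, y: False, a: False}
  {a: True, v: False, y: False}
  {y: True, v: False, a: False}


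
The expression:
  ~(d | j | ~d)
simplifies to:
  False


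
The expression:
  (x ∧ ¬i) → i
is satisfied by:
  {i: True, x: False}
  {x: False, i: False}
  {x: True, i: True}


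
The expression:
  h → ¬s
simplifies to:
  ¬h ∨ ¬s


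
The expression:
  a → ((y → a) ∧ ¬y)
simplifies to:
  ¬a ∨ ¬y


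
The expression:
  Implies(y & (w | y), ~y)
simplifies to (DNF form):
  ~y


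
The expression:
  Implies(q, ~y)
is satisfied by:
  {q: False, y: False}
  {y: True, q: False}
  {q: True, y: False}


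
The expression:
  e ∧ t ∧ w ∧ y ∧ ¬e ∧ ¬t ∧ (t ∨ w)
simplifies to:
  False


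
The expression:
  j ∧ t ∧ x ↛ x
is never true.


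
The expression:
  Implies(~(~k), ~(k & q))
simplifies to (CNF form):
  ~k | ~q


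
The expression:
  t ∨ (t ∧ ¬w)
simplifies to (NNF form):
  t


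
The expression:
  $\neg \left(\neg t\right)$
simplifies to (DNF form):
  $t$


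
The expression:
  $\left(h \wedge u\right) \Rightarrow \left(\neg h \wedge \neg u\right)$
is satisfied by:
  {h: False, u: False}
  {u: True, h: False}
  {h: True, u: False}


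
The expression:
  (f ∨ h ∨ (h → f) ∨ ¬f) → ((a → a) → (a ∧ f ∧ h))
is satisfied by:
  {a: True, h: True, f: True}


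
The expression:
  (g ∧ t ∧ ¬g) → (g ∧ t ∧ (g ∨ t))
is always true.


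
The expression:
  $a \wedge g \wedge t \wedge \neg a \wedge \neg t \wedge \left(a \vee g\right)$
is never true.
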